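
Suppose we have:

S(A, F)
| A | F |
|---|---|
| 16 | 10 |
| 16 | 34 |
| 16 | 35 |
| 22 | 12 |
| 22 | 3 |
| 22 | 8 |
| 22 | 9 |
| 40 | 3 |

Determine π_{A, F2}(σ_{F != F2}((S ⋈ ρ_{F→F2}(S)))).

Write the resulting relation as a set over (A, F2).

{(16, 10), (16, 34), (16, 35), (22, 12), (22, 3), (22, 8), (22, 9)}

ρ[F→F2]: schema becomes (A, F2); tuples unchanged.
Natural join on A: {(16, 10, 10), (16, 10, 34), (16, 10, 35), (16, 34, 10), (16, 34, 34), (16, 34, 35), (16, 35, 10), (16, 35, 34), (16, 35, 35), (22, 12, 12), (22, 12, 3), (22, 12, 8), (22, 12, 9), (22, 3, 12), (22, 3, 3), (22, 3, 8), (22, 3, 9), (22, 8, 12), (22, 8, 3), (22, 8, 8), (22, 8, 9), (22, 9, 12), (22, 9, 3), (22, 9, 8), (22, 9, 9), (40, 3, 3)}
Apply σ_{F != F2}; surviving tuples: {(16, 10, 34), (16, 10, 35), (16, 34, 10), (16, 34, 35), (16, 35, 10), (16, 35, 34), (22, 12, 3), (22, 12, 8), (22, 12, 9), (22, 3, 12), (22, 3, 8), (22, 3, 9), (22, 8, 12), (22, 8, 3), (22, 8, 9), (22, 9, 12), (22, 9, 3), (22, 9, 8)}
Keep only column(s) A, F2 (11 duplicate(s) eliminated): {(16, 10), (16, 34), (16, 35), (22, 12), (22, 3), (22, 8), (22, 9)}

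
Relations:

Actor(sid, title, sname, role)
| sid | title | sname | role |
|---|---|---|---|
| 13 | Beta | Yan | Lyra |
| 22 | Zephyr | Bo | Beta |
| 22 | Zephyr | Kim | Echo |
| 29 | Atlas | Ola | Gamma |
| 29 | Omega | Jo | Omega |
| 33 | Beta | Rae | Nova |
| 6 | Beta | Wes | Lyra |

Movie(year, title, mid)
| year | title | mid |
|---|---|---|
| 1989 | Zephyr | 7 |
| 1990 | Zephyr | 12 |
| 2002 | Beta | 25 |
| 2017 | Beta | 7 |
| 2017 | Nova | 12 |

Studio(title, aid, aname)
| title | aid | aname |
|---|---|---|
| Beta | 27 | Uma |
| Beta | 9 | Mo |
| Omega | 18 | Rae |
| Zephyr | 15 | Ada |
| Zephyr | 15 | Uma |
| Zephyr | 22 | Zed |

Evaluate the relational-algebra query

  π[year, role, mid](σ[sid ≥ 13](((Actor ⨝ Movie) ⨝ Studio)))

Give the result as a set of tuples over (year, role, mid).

Actor ⋈ Movie (natural join on title): {(13, Beta, Yan, Lyra, 2002, 25), (13, Beta, Yan, Lyra, 2017, 7), (22, Zephyr, Bo, Beta, 1989, 7), (22, Zephyr, Bo, Beta, 1990, 12), (22, Zephyr, Kim, Echo, 1989, 7), (22, Zephyr, Kim, Echo, 1990, 12), (33, Beta, Rae, Nova, 2002, 25), (33, Beta, Rae, Nova, 2017, 7), (6, Beta, Wes, Lyra, 2002, 25), (6, Beta, Wes, Lyra, 2017, 7)}
(Actor ⨝ Movie) ⋈ Studio (natural join on title): {(13, Beta, Yan, Lyra, 2002, 25, 27, Uma), (13, Beta, Yan, Lyra, 2002, 25, 9, Mo), (13, Beta, Yan, Lyra, 2017, 7, 27, Uma), (13, Beta, Yan, Lyra, 2017, 7, 9, Mo), (22, Zephyr, Bo, Beta, 1989, 7, 15, Ada), (22, Zephyr, Bo, Beta, 1989, 7, 15, Uma), (22, Zephyr, Bo, Beta, 1989, 7, 22, Zed), (22, Zephyr, Bo, Beta, 1990, 12, 15, Ada), (22, Zephyr, Bo, Beta, 1990, 12, 15, Uma), (22, Zephyr, Bo, Beta, 1990, 12, 22, Zed), (22, Zephyr, Kim, Echo, 1989, 7, 15, Ada), (22, Zephyr, Kim, Echo, 1989, 7, 15, Uma), (22, Zephyr, Kim, Echo, 1989, 7, 22, Zed), (22, Zephyr, Kim, Echo, 1990, 12, 15, Ada), (22, Zephyr, Kim, Echo, 1990, 12, 15, Uma), (22, Zephyr, Kim, Echo, 1990, 12, 22, Zed), (33, Beta, Rae, Nova, 2002, 25, 27, Uma), (33, Beta, Rae, Nova, 2002, 25, 9, Mo), (33, Beta, Rae, Nova, 2017, 7, 27, Uma), (33, Beta, Rae, Nova, 2017, 7, 9, Mo), (6, Beta, Wes, Lyra, 2002, 25, 27, Uma), (6, Beta, Wes, Lyra, 2002, 25, 9, Mo), (6, Beta, Wes, Lyra, 2017, 7, 27, Uma), (6, Beta, Wes, Lyra, 2017, 7, 9, Mo)}
Apply σ_{sid ≥ 13}; surviving tuples: {(13, Beta, Yan, Lyra, 2002, 25, 27, Uma), (13, Beta, Yan, Lyra, 2002, 25, 9, Mo), (13, Beta, Yan, Lyra, 2017, 7, 27, Uma), (13, Beta, Yan, Lyra, 2017, 7, 9, Mo), (22, Zephyr, Bo, Beta, 1989, 7, 15, Ada), (22, Zephyr, Bo, Beta, 1989, 7, 15, Uma), (22, Zephyr, Bo, Beta, 1989, 7, 22, Zed), (22, Zephyr, Bo, Beta, 1990, 12, 15, Ada), (22, Zephyr, Bo, Beta, 1990, 12, 15, Uma), (22, Zephyr, Bo, Beta, 1990, 12, 22, Zed), (22, Zephyr, Kim, Echo, 1989, 7, 15, Ada), (22, Zephyr, Kim, Echo, 1989, 7, 15, Uma), (22, Zephyr, Kim, Echo, 1989, 7, 22, Zed), (22, Zephyr, Kim, Echo, 1990, 12, 15, Ada), (22, Zephyr, Kim, Echo, 1990, 12, 15, Uma), (22, Zephyr, Kim, Echo, 1990, 12, 22, Zed), (33, Beta, Rae, Nova, 2002, 25, 27, Uma), (33, Beta, Rae, Nova, 2002, 25, 9, Mo), (33, Beta, Rae, Nova, 2017, 7, 27, Uma), (33, Beta, Rae, Nova, 2017, 7, 9, Mo)}
Projecting to year, role, mid (12 duplicate(s) eliminated): {(1989, Beta, 7), (1989, Echo, 7), (1990, Beta, 12), (1990, Echo, 12), (2002, Lyra, 25), (2002, Nova, 25), (2017, Lyra, 7), (2017, Nova, 7)}

{(1989, Beta, 7), (1989, Echo, 7), (1990, Beta, 12), (1990, Echo, 12), (2002, Lyra, 25), (2002, Nova, 25), (2017, Lyra, 7), (2017, Nova, 7)}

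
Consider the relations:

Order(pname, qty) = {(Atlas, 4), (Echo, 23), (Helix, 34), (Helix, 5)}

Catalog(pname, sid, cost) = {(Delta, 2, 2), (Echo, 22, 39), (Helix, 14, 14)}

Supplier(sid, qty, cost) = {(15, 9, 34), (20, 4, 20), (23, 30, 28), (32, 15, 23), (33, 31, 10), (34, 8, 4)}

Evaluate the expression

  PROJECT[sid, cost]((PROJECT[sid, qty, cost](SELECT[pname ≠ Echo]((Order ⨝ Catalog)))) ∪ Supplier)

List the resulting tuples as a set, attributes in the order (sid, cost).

{(14, 14), (15, 34), (20, 20), (23, 28), (32, 23), (33, 10), (34, 4)}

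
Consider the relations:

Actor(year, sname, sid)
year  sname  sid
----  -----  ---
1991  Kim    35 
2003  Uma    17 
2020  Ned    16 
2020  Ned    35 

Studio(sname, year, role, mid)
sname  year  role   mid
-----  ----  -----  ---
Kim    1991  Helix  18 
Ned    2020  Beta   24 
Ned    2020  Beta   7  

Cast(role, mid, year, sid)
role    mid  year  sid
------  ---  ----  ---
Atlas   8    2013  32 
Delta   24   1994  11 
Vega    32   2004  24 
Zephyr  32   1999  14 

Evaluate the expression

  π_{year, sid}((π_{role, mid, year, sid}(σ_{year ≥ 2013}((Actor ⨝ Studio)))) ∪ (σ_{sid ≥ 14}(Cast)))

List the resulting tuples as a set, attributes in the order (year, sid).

{(1999, 14), (2004, 24), (2013, 32), (2020, 16), (2020, 35)}

Natural join on year, sname: {(1991, Kim, 35, Helix, 18), (2020, Ned, 16, Beta, 24), (2020, Ned, 16, Beta, 7), (2020, Ned, 35, Beta, 24), (2020, Ned, 35, Beta, 7)}
Filtering on year ≥ 2013 leaves {(2020, Ned, 16, Beta, 24), (2020, Ned, 16, Beta, 7), (2020, Ned, 35, Beta, 24), (2020, Ned, 35, Beta, 7)}.
π_{role, mid, year, sid} gives {(Beta, 24, 2020, 16), (Beta, 24, 2020, 35), (Beta, 7, 2020, 16), (Beta, 7, 2020, 35)}.
Filtering on sid ≥ 14 leaves {(Atlas, 8, 2013, 32), (Vega, 32, 2004, 24), (Zephyr, 32, 1999, 14)}.
Union: {(Beta, 24, 2020, 16), (Beta, 24, 2020, 35), (Beta, 7, 2020, 16), (Beta, 7, 2020, 35)} with {(Atlas, 8, 2013, 32), (Vega, 32, 2004, 24), (Zephyr, 32, 1999, 14)} → {(Atlas, 8, 2013, 32), (Beta, 24, 2020, 16), (Beta, 24, 2020, 35), (Beta, 7, 2020, 16), (Beta, 7, 2020, 35), (Vega, 32, 2004, 24), (Zephyr, 32, 1999, 14)}
π_{year, sid} gives {(1999, 14), (2004, 24), (2013, 32), (2020, 16), (2020, 35)} (2 duplicate(s) eliminated).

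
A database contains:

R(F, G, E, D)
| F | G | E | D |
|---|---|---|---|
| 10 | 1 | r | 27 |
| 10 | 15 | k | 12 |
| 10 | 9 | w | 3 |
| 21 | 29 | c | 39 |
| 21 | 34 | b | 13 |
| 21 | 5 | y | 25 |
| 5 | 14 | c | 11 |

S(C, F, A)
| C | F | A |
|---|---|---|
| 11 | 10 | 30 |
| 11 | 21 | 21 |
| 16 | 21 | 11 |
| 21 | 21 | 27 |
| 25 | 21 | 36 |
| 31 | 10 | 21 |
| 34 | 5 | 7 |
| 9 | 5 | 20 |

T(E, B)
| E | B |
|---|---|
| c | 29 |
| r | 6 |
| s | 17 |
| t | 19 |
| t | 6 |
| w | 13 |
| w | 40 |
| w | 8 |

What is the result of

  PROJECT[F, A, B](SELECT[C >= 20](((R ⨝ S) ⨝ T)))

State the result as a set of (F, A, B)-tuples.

R ⋈ S (natural join on F): {(10, 1, r, 27, 11, 30), (10, 1, r, 27, 31, 21), (10, 15, k, 12, 11, 30), (10, 15, k, 12, 31, 21), (10, 9, w, 3, 11, 30), (10, 9, w, 3, 31, 21), (21, 29, c, 39, 11, 21), (21, 29, c, 39, 16, 11), (21, 29, c, 39, 21, 27), (21, 29, c, 39, 25, 36), (21, 34, b, 13, 11, 21), (21, 34, b, 13, 16, 11), (21, 34, b, 13, 21, 27), (21, 34, b, 13, 25, 36), (21, 5, y, 25, 11, 21), (21, 5, y, 25, 16, 11), (21, 5, y, 25, 21, 27), (21, 5, y, 25, 25, 36), (5, 14, c, 11, 34, 7), (5, 14, c, 11, 9, 20)}
(R ⨝ S) ⋈ T (natural join on E): {(10, 1, r, 27, 11, 30, 6), (10, 1, r, 27, 31, 21, 6), (10, 9, w, 3, 11, 30, 13), (10, 9, w, 3, 11, 30, 40), (10, 9, w, 3, 11, 30, 8), (10, 9, w, 3, 31, 21, 13), (10, 9, w, 3, 31, 21, 40), (10, 9, w, 3, 31, 21, 8), (21, 29, c, 39, 11, 21, 29), (21, 29, c, 39, 16, 11, 29), (21, 29, c, 39, 21, 27, 29), (21, 29, c, 39, 25, 36, 29), (5, 14, c, 11, 34, 7, 29), (5, 14, c, 11, 9, 20, 29)}
Apply σ_{C >= 20}; surviving tuples: {(10, 1, r, 27, 31, 21, 6), (10, 9, w, 3, 31, 21, 13), (10, 9, w, 3, 31, 21, 40), (10, 9, w, 3, 31, 21, 8), (21, 29, c, 39, 21, 27, 29), (21, 29, c, 39, 25, 36, 29), (5, 14, c, 11, 34, 7, 29)}
Projecting to F, A, B: {(10, 21, 13), (10, 21, 40), (10, 21, 6), (10, 21, 8), (21, 27, 29), (21, 36, 29), (5, 7, 29)}

{(10, 21, 13), (10, 21, 40), (10, 21, 6), (10, 21, 8), (21, 27, 29), (21, 36, 29), (5, 7, 29)}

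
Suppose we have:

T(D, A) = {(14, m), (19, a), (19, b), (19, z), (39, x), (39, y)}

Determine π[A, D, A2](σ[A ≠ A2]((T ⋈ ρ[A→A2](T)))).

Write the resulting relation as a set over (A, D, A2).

ρ[A→A2]: schema becomes (D, A2); tuples unchanged.
Joining T and ρ[A→A2](T) on D yields {(14, m, m), (19, a, a), (19, a, b), (19, a, z), (19, b, a), (19, b, b), (19, b, z), (19, z, a), (19, z, b), (19, z, z), (39, x, x), (39, x, y), (39, y, x), (39, y, y)}.
Filtering on A ≠ A2 leaves {(19, a, b), (19, a, z), (19, b, a), (19, b, z), (19, z, a), (19, z, b), (39, x, y), (39, y, x)}.
Projecting to A, D, A2: {(a, 19, b), (a, 19, z), (b, 19, a), (b, 19, z), (x, 39, y), (y, 39, x), (z, 19, a), (z, 19, b)}

{(a, 19, b), (a, 19, z), (b, 19, a), (b, 19, z), (x, 39, y), (y, 39, x), (z, 19, a), (z, 19, b)}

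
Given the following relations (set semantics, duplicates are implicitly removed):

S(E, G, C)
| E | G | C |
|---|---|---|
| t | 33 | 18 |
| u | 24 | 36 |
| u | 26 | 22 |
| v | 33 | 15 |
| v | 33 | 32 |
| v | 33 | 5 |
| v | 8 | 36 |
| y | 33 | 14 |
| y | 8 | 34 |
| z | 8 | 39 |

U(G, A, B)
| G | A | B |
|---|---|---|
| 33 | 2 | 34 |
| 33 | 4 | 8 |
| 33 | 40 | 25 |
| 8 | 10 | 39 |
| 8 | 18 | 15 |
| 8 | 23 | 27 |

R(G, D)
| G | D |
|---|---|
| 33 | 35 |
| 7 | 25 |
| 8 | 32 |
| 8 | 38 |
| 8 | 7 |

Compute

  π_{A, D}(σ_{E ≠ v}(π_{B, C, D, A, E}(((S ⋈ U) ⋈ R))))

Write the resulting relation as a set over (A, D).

{(10, 32), (10, 38), (10, 7), (18, 32), (18, 38), (18, 7), (2, 35), (23, 32), (23, 38), (23, 7), (4, 35), (40, 35)}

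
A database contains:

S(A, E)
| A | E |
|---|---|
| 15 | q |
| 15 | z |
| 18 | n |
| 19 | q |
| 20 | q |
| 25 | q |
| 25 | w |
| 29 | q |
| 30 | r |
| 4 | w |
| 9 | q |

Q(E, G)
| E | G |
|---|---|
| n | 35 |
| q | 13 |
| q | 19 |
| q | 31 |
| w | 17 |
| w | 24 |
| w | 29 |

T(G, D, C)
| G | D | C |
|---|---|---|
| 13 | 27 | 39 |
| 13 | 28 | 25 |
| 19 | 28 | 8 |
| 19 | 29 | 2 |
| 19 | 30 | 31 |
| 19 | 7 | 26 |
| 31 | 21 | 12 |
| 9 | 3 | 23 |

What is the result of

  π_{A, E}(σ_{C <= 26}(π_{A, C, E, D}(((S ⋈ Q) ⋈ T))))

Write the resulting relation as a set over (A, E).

{(15, q), (19, q), (20, q), (25, q), (29, q), (9, q)}

S ⋈ Q (natural join on E): {(15, q, 13), (15, q, 19), (15, q, 31), (18, n, 35), (19, q, 13), (19, q, 19), (19, q, 31), (20, q, 13), (20, q, 19), (20, q, 31), (25, q, 13), (25, q, 19), (25, q, 31), (25, w, 17), (25, w, 24), (25, w, 29), (29, q, 13), (29, q, 19), (29, q, 31), (4, w, 17), (4, w, 24), (4, w, 29), (9, q, 13), (9, q, 19), (9, q, 31)}
(S ⋈ Q) ⋈ T (natural join on G): {(15, q, 13, 27, 39), (15, q, 13, 28, 25), (15, q, 19, 28, 8), (15, q, 19, 29, 2), (15, q, 19, 30, 31), (15, q, 19, 7, 26), (15, q, 31, 21, 12), (19, q, 13, 27, 39), (19, q, 13, 28, 25), (19, q, 19, 28, 8), (19, q, 19, 29, 2), (19, q, 19, 30, 31), (19, q, 19, 7, 26), (19, q, 31, 21, 12), (20, q, 13, 27, 39), (20, q, 13, 28, 25), (20, q, 19, 28, 8), (20, q, 19, 29, 2), (20, q, 19, 30, 31), (20, q, 19, 7, 26), (20, q, 31, 21, 12), (25, q, 13, 27, 39), (25, q, 13, 28, 25), (25, q, 19, 28, 8), (25, q, 19, 29, 2), (25, q, 19, 30, 31), (25, q, 19, 7, 26), (25, q, 31, 21, 12), (29, q, 13, 27, 39), (29, q, 13, 28, 25), (29, q, 19, 28, 8), (29, q, 19, 29, 2), (29, q, 19, 30, 31), (29, q, 19, 7, 26), (29, q, 31, 21, 12), (9, q, 13, 27, 39), (9, q, 13, 28, 25), (9, q, 19, 28, 8), (9, q, 19, 29, 2), (9, q, 19, 30, 31), (9, q, 19, 7, 26), (9, q, 31, 21, 12)}
Projecting to A, C, E, D: {(15, 12, q, 21), (15, 2, q, 29), (15, 25, q, 28), (15, 26, q, 7), (15, 31, q, 30), (15, 39, q, 27), (15, 8, q, 28), (19, 12, q, 21), (19, 2, q, 29), (19, 25, q, 28), (19, 26, q, 7), (19, 31, q, 30), (19, 39, q, 27), (19, 8, q, 28), (20, 12, q, 21), (20, 2, q, 29), (20, 25, q, 28), (20, 26, q, 7), (20, 31, q, 30), (20, 39, q, 27), (20, 8, q, 28), (25, 12, q, 21), (25, 2, q, 29), (25, 25, q, 28), (25, 26, q, 7), (25, 31, q, 30), (25, 39, q, 27), (25, 8, q, 28), (29, 12, q, 21), (29, 2, q, 29), (29, 25, q, 28), (29, 26, q, 7), (29, 31, q, 30), (29, 39, q, 27), (29, 8, q, 28), (9, 12, q, 21), (9, 2, q, 29), (9, 25, q, 28), (9, 26, q, 7), (9, 31, q, 30), (9, 39, q, 27), (9, 8, q, 28)}
Selection C <= 26: {(15, 12, q, 21), (15, 2, q, 29), (15, 25, q, 28), (15, 26, q, 7), (15, 8, q, 28), (19, 12, q, 21), (19, 2, q, 29), (19, 25, q, 28), (19, 26, q, 7), (19, 8, q, 28), (20, 12, q, 21), (20, 2, q, 29), (20, 25, q, 28), (20, 26, q, 7), (20, 8, q, 28), (25, 12, q, 21), (25, 2, q, 29), (25, 25, q, 28), (25, 26, q, 7), (25, 8, q, 28), (29, 12, q, 21), (29, 2, q, 29), (29, 25, q, 28), (29, 26, q, 7), (29, 8, q, 28), (9, 12, q, 21), (9, 2, q, 29), (9, 25, q, 28), (9, 26, q, 7), (9, 8, q, 28)}
Projecting to A, E (24 duplicate(s) eliminated): {(15, q), (19, q), (20, q), (25, q), (29, q), (9, q)}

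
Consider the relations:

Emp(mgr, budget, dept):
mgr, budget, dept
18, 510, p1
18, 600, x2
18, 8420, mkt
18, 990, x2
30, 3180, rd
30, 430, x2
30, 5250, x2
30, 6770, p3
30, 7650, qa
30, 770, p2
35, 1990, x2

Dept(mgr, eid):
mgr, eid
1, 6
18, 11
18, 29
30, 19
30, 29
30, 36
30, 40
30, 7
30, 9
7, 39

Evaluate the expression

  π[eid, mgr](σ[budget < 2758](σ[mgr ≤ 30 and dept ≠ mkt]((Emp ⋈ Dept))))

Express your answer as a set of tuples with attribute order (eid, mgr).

{(11, 18), (19, 30), (29, 18), (29, 30), (36, 30), (40, 30), (7, 30), (9, 30)}

Joining Emp and Dept on mgr yields {(18, 510, p1, 11), (18, 510, p1, 29), (18, 600, x2, 11), (18, 600, x2, 29), (18, 8420, mkt, 11), (18, 8420, mkt, 29), (18, 990, x2, 11), (18, 990, x2, 29), (30, 3180, rd, 19), (30, 3180, rd, 29), (30, 3180, rd, 36), (30, 3180, rd, 40), (30, 3180, rd, 7), (30, 3180, rd, 9), (30, 430, x2, 19), (30, 430, x2, 29), (30, 430, x2, 36), (30, 430, x2, 40), (30, 430, x2, 7), (30, 430, x2, 9), (30, 5250, x2, 19), (30, 5250, x2, 29), (30, 5250, x2, 36), (30, 5250, x2, 40), (30, 5250, x2, 7), (30, 5250, x2, 9), (30, 6770, p3, 19), (30, 6770, p3, 29), (30, 6770, p3, 36), (30, 6770, p3, 40), (30, 6770, p3, 7), (30, 6770, p3, 9), (30, 7650, qa, 19), (30, 7650, qa, 29), (30, 7650, qa, 36), (30, 7650, qa, 40), (30, 7650, qa, 7), (30, 7650, qa, 9), (30, 770, p2, 19), (30, 770, p2, 29), (30, 770, p2, 36), (30, 770, p2, 40), (30, 770, p2, 7), (30, 770, p2, 9)}.
Apply σ_{mgr ≤ 30 and dept ≠ mkt}; surviving tuples: {(18, 510, p1, 11), (18, 510, p1, 29), (18, 600, x2, 11), (18, 600, x2, 29), (18, 990, x2, 11), (18, 990, x2, 29), (30, 3180, rd, 19), (30, 3180, rd, 29), (30, 3180, rd, 36), (30, 3180, rd, 40), (30, 3180, rd, 7), (30, 3180, rd, 9), (30, 430, x2, 19), (30, 430, x2, 29), (30, 430, x2, 36), (30, 430, x2, 40), (30, 430, x2, 7), (30, 430, x2, 9), (30, 5250, x2, 19), (30, 5250, x2, 29), (30, 5250, x2, 36), (30, 5250, x2, 40), (30, 5250, x2, 7), (30, 5250, x2, 9), (30, 6770, p3, 19), (30, 6770, p3, 29), (30, 6770, p3, 36), (30, 6770, p3, 40), (30, 6770, p3, 7), (30, 6770, p3, 9), (30, 7650, qa, 19), (30, 7650, qa, 29), (30, 7650, qa, 36), (30, 7650, qa, 40), (30, 7650, qa, 7), (30, 7650, qa, 9), (30, 770, p2, 19), (30, 770, p2, 29), (30, 770, p2, 36), (30, 770, p2, 40), (30, 770, p2, 7), (30, 770, p2, 9)}
Apply σ_{budget < 2758}; surviving tuples: {(18, 510, p1, 11), (18, 510, p1, 29), (18, 600, x2, 11), (18, 600, x2, 29), (18, 990, x2, 11), (18, 990, x2, 29), (30, 430, x2, 19), (30, 430, x2, 29), (30, 430, x2, 36), (30, 430, x2, 40), (30, 430, x2, 7), (30, 430, x2, 9), (30, 770, p2, 19), (30, 770, p2, 29), (30, 770, p2, 36), (30, 770, p2, 40), (30, 770, p2, 7), (30, 770, p2, 9)}
π_{eid, mgr} gives {(11, 18), (19, 30), (29, 18), (29, 30), (36, 30), (40, 30), (7, 30), (9, 30)} (10 duplicate(s) eliminated).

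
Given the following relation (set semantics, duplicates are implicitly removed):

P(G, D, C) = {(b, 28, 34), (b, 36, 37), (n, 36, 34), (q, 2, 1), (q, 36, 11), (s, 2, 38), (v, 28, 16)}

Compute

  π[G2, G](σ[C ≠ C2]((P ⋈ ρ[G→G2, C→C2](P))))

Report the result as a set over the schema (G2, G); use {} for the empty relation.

ρ[G→G2, C→C2]: schema becomes (G2, D, C2); tuples unchanged.
Natural join on D: {(b, 28, 34, b, 34), (b, 28, 34, v, 16), (b, 36, 37, b, 37), (b, 36, 37, n, 34), (b, 36, 37, q, 11), (n, 36, 34, b, 37), (n, 36, 34, n, 34), (n, 36, 34, q, 11), (q, 2, 1, q, 1), (q, 2, 1, s, 38), (q, 36, 11, b, 37), (q, 36, 11, n, 34), (q, 36, 11, q, 11), (s, 2, 38, q, 1), (s, 2, 38, s, 38), (v, 28, 16, b, 34), (v, 28, 16, v, 16)}
σ[C ≠ C2]: keep tuples satisfying C ≠ C2 → {(b, 28, 34, v, 16), (b, 36, 37, n, 34), (b, 36, 37, q, 11), (n, 36, 34, b, 37), (n, 36, 34, q, 11), (q, 2, 1, s, 38), (q, 36, 11, b, 37), (q, 36, 11, n, 34), (s, 2, 38, q, 1), (v, 28, 16, b, 34)}
π[G2, G]: project onto (G2, G) → {(b, n), (b, q), (b, v), (n, b), (n, q), (q, b), (q, n), (q, s), (s, q), (v, b)}

{(b, n), (b, q), (b, v), (n, b), (n, q), (q, b), (q, n), (q, s), (s, q), (v, b)}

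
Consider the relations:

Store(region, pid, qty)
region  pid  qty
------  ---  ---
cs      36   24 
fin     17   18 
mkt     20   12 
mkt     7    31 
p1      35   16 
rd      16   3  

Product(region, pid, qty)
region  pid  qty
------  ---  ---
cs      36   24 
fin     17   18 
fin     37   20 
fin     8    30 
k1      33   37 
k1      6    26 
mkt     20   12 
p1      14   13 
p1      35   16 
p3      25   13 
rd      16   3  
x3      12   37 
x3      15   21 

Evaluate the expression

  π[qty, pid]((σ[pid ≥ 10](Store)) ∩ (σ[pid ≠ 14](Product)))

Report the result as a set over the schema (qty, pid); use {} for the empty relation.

{(12, 20), (16, 35), (18, 17), (24, 36), (3, 16)}

Apply σ_{pid ≥ 10}; surviving tuples: {(cs, 36, 24), (fin, 17, 18), (mkt, 20, 12), (p1, 35, 16), (rd, 16, 3)}
Apply σ_{pid ≠ 14}; surviving tuples: {(cs, 36, 24), (fin, 17, 18), (fin, 37, 20), (fin, 8, 30), (k1, 33, 37), (k1, 6, 26), (mkt, 20, 12), (p1, 35, 16), (p3, 25, 13), (rd, 16, 3), (x3, 12, 37), (x3, 15, 21)}
Intersection: {(cs, 36, 24), (fin, 17, 18), (mkt, 20, 12), (p1, 35, 16), (rd, 16, 3)} with {(cs, 36, 24), (fin, 17, 18), (fin, 37, 20), (fin, 8, 30), (k1, 33, 37), (k1, 6, 26), (mkt, 20, 12), (p1, 35, 16), (p3, 25, 13), (rd, 16, 3), (x3, 12, 37), (x3, 15, 21)} → {(cs, 36, 24), (fin, 17, 18), (mkt, 20, 12), (p1, 35, 16), (rd, 16, 3)}
π[qty, pid]: project onto (qty, pid) → {(12, 20), (16, 35), (18, 17), (24, 36), (3, 16)}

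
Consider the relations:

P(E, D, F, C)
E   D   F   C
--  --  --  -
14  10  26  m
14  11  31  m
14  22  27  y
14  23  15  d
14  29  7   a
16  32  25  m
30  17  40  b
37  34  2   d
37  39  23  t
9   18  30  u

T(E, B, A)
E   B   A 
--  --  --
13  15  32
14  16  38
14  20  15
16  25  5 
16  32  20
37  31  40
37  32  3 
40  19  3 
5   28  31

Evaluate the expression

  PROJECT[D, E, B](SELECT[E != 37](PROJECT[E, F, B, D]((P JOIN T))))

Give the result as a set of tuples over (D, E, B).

{(10, 14, 16), (10, 14, 20), (11, 14, 16), (11, 14, 20), (22, 14, 16), (22, 14, 20), (23, 14, 16), (23, 14, 20), (29, 14, 16), (29, 14, 20), (32, 16, 25), (32, 16, 32)}

Joining P and T on E yields {(14, 10, 26, m, 16, 38), (14, 10, 26, m, 20, 15), (14, 11, 31, m, 16, 38), (14, 11, 31, m, 20, 15), (14, 22, 27, y, 16, 38), (14, 22, 27, y, 20, 15), (14, 23, 15, d, 16, 38), (14, 23, 15, d, 20, 15), (14, 29, 7, a, 16, 38), (14, 29, 7, a, 20, 15), (16, 32, 25, m, 25, 5), (16, 32, 25, m, 32, 20), (37, 34, 2, d, 31, 40), (37, 34, 2, d, 32, 3), (37, 39, 23, t, 31, 40), (37, 39, 23, t, 32, 3)}.
Keep only column(s) E, F, B, D: {(14, 15, 16, 23), (14, 15, 20, 23), (14, 26, 16, 10), (14, 26, 20, 10), (14, 27, 16, 22), (14, 27, 20, 22), (14, 31, 16, 11), (14, 31, 20, 11), (14, 7, 16, 29), (14, 7, 20, 29), (16, 25, 25, 32), (16, 25, 32, 32), (37, 2, 31, 34), (37, 2, 32, 34), (37, 23, 31, 39), (37, 23, 32, 39)}
Apply σ_{E != 37}; surviving tuples: {(14, 15, 16, 23), (14, 15, 20, 23), (14, 26, 16, 10), (14, 26, 20, 10), (14, 27, 16, 22), (14, 27, 20, 22), (14, 31, 16, 11), (14, 31, 20, 11), (14, 7, 16, 29), (14, 7, 20, 29), (16, 25, 25, 32), (16, 25, 32, 32)}
Keep only column(s) D, E, B: {(10, 14, 16), (10, 14, 20), (11, 14, 16), (11, 14, 20), (22, 14, 16), (22, 14, 20), (23, 14, 16), (23, 14, 20), (29, 14, 16), (29, 14, 20), (32, 16, 25), (32, 16, 32)}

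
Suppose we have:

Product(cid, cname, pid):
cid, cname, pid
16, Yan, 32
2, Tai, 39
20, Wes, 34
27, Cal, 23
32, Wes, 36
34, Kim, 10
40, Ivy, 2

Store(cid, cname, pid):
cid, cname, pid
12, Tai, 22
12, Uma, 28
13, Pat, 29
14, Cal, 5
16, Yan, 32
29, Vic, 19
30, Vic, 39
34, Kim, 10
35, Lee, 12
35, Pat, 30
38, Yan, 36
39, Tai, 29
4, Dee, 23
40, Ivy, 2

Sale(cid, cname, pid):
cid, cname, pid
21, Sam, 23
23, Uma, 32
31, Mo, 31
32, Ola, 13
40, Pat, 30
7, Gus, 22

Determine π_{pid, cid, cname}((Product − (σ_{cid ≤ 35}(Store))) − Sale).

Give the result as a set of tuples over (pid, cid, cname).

Filtering on cid ≤ 35 leaves {(12, Tai, 22), (12, Uma, 28), (13, Pat, 29), (14, Cal, 5), (16, Yan, 32), (29, Vic, 19), (30, Vic, 39), (34, Kim, 10), (35, Lee, 12), (35, Pat, 30), (4, Dee, 23)}.
Difference: {(16, Yan, 32), (2, Tai, 39), (20, Wes, 34), (27, Cal, 23), (32, Wes, 36), (34, Kim, 10), (40, Ivy, 2)} with {(12, Tai, 22), (12, Uma, 28), (13, Pat, 29), (14, Cal, 5), (16, Yan, 32), (29, Vic, 19), (30, Vic, 39), (34, Kim, 10), (35, Lee, 12), (35, Pat, 30), (4, Dee, 23)} → {(2, Tai, 39), (20, Wes, 34), (27, Cal, 23), (32, Wes, 36), (40, Ivy, 2)}
Difference: {(2, Tai, 39), (20, Wes, 34), (27, Cal, 23), (32, Wes, 36), (40, Ivy, 2)} with {(21, Sam, 23), (23, Uma, 32), (31, Mo, 31), (32, Ola, 13), (40, Pat, 30), (7, Gus, 22)} → {(2, Tai, 39), (20, Wes, 34), (27, Cal, 23), (32, Wes, 36), (40, Ivy, 2)}
π_{pid, cid, cname} gives {(2, 40, Ivy), (23, 27, Cal), (34, 20, Wes), (36, 32, Wes), (39, 2, Tai)}.

{(2, 40, Ivy), (23, 27, Cal), (34, 20, Wes), (36, 32, Wes), (39, 2, Tai)}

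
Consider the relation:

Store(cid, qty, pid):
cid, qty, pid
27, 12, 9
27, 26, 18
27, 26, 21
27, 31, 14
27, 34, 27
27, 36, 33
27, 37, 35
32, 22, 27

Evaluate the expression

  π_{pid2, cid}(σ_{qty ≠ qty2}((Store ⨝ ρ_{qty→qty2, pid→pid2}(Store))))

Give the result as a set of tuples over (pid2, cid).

ρ[qty→qty2, pid→pid2]: schema becomes (cid, qty2, pid2); tuples unchanged.
Natural join on cid: {(27, 12, 9, 12, 9), (27, 12, 9, 26, 18), (27, 12, 9, 26, 21), (27, 12, 9, 31, 14), (27, 12, 9, 34, 27), (27, 12, 9, 36, 33), (27, 12, 9, 37, 35), (27, 26, 18, 12, 9), (27, 26, 18, 26, 18), (27, 26, 18, 26, 21), (27, 26, 18, 31, 14), (27, 26, 18, 34, 27), (27, 26, 18, 36, 33), (27, 26, 18, 37, 35), (27, 26, 21, 12, 9), (27, 26, 21, 26, 18), (27, 26, 21, 26, 21), (27, 26, 21, 31, 14), (27, 26, 21, 34, 27), (27, 26, 21, 36, 33), (27, 26, 21, 37, 35), (27, 31, 14, 12, 9), (27, 31, 14, 26, 18), (27, 31, 14, 26, 21), (27, 31, 14, 31, 14), (27, 31, 14, 34, 27), (27, 31, 14, 36, 33), (27, 31, 14, 37, 35), (27, 34, 27, 12, 9), (27, 34, 27, 26, 18), (27, 34, 27, 26, 21), (27, 34, 27, 31, 14), (27, 34, 27, 34, 27), (27, 34, 27, 36, 33), (27, 34, 27, 37, 35), (27, 36, 33, 12, 9), (27, 36, 33, 26, 18), (27, 36, 33, 26, 21), (27, 36, 33, 31, 14), (27, 36, 33, 34, 27), (27, 36, 33, 36, 33), (27, 36, 33, 37, 35), (27, 37, 35, 12, 9), (27, 37, 35, 26, 18), (27, 37, 35, 26, 21), (27, 37, 35, 31, 14), (27, 37, 35, 34, 27), (27, 37, 35, 36, 33), (27, 37, 35, 37, 35), (32, 22, 27, 22, 27)}
Selection qty ≠ qty2: {(27, 12, 9, 26, 18), (27, 12, 9, 26, 21), (27, 12, 9, 31, 14), (27, 12, 9, 34, 27), (27, 12, 9, 36, 33), (27, 12, 9, 37, 35), (27, 26, 18, 12, 9), (27, 26, 18, 31, 14), (27, 26, 18, 34, 27), (27, 26, 18, 36, 33), (27, 26, 18, 37, 35), (27, 26, 21, 12, 9), (27, 26, 21, 31, 14), (27, 26, 21, 34, 27), (27, 26, 21, 36, 33), (27, 26, 21, 37, 35), (27, 31, 14, 12, 9), (27, 31, 14, 26, 18), (27, 31, 14, 26, 21), (27, 31, 14, 34, 27), (27, 31, 14, 36, 33), (27, 31, 14, 37, 35), (27, 34, 27, 12, 9), (27, 34, 27, 26, 18), (27, 34, 27, 26, 21), (27, 34, 27, 31, 14), (27, 34, 27, 36, 33), (27, 34, 27, 37, 35), (27, 36, 33, 12, 9), (27, 36, 33, 26, 18), (27, 36, 33, 26, 21), (27, 36, 33, 31, 14), (27, 36, 33, 34, 27), (27, 36, 33, 37, 35), (27, 37, 35, 12, 9), (27, 37, 35, 26, 18), (27, 37, 35, 26, 21), (27, 37, 35, 31, 14), (27, 37, 35, 34, 27), (27, 37, 35, 36, 33)}
Projecting to pid2, cid (33 duplicate(s) eliminated): {(14, 27), (18, 27), (21, 27), (27, 27), (33, 27), (35, 27), (9, 27)}

{(14, 27), (18, 27), (21, 27), (27, 27), (33, 27), (35, 27), (9, 27)}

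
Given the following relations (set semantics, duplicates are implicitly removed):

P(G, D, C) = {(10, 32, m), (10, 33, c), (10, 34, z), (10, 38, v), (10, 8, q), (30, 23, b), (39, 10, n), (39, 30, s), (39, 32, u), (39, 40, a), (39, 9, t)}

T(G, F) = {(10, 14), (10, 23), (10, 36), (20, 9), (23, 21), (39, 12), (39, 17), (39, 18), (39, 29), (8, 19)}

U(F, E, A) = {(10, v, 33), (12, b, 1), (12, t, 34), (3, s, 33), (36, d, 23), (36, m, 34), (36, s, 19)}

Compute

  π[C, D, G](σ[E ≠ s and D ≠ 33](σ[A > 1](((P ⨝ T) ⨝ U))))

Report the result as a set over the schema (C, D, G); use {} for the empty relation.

P ⋈ T (natural join on G): {(10, 32, m, 14), (10, 32, m, 23), (10, 32, m, 36), (10, 33, c, 14), (10, 33, c, 23), (10, 33, c, 36), (10, 34, z, 14), (10, 34, z, 23), (10, 34, z, 36), (10, 38, v, 14), (10, 38, v, 23), (10, 38, v, 36), (10, 8, q, 14), (10, 8, q, 23), (10, 8, q, 36), (39, 10, n, 12), (39, 10, n, 17), (39, 10, n, 18), (39, 10, n, 29), (39, 30, s, 12), (39, 30, s, 17), (39, 30, s, 18), (39, 30, s, 29), (39, 32, u, 12), (39, 32, u, 17), (39, 32, u, 18), (39, 32, u, 29), (39, 40, a, 12), (39, 40, a, 17), (39, 40, a, 18), (39, 40, a, 29), (39, 9, t, 12), (39, 9, t, 17), (39, 9, t, 18), (39, 9, t, 29)}
(P ⨝ T) ⋈ U (natural join on F): {(10, 32, m, 36, d, 23), (10, 32, m, 36, m, 34), (10, 32, m, 36, s, 19), (10, 33, c, 36, d, 23), (10, 33, c, 36, m, 34), (10, 33, c, 36, s, 19), (10, 34, z, 36, d, 23), (10, 34, z, 36, m, 34), (10, 34, z, 36, s, 19), (10, 38, v, 36, d, 23), (10, 38, v, 36, m, 34), (10, 38, v, 36, s, 19), (10, 8, q, 36, d, 23), (10, 8, q, 36, m, 34), (10, 8, q, 36, s, 19), (39, 10, n, 12, b, 1), (39, 10, n, 12, t, 34), (39, 30, s, 12, b, 1), (39, 30, s, 12, t, 34), (39, 32, u, 12, b, 1), (39, 32, u, 12, t, 34), (39, 40, a, 12, b, 1), (39, 40, a, 12, t, 34), (39, 9, t, 12, b, 1), (39, 9, t, 12, t, 34)}
Apply σ_{A > 1}; surviving tuples: {(10, 32, m, 36, d, 23), (10, 32, m, 36, m, 34), (10, 32, m, 36, s, 19), (10, 33, c, 36, d, 23), (10, 33, c, 36, m, 34), (10, 33, c, 36, s, 19), (10, 34, z, 36, d, 23), (10, 34, z, 36, m, 34), (10, 34, z, 36, s, 19), (10, 38, v, 36, d, 23), (10, 38, v, 36, m, 34), (10, 38, v, 36, s, 19), (10, 8, q, 36, d, 23), (10, 8, q, 36, m, 34), (10, 8, q, 36, s, 19), (39, 10, n, 12, t, 34), (39, 30, s, 12, t, 34), (39, 32, u, 12, t, 34), (39, 40, a, 12, t, 34), (39, 9, t, 12, t, 34)}
Apply σ_{E ≠ s and D ≠ 33}; surviving tuples: {(10, 32, m, 36, d, 23), (10, 32, m, 36, m, 34), (10, 34, z, 36, d, 23), (10, 34, z, 36, m, 34), (10, 38, v, 36, d, 23), (10, 38, v, 36, m, 34), (10, 8, q, 36, d, 23), (10, 8, q, 36, m, 34), (39, 10, n, 12, t, 34), (39, 30, s, 12, t, 34), (39, 32, u, 12, t, 34), (39, 40, a, 12, t, 34), (39, 9, t, 12, t, 34)}
π[C, D, G]: project onto (C, D, G) (4 duplicate(s) eliminated) → {(a, 40, 39), (m, 32, 10), (n, 10, 39), (q, 8, 10), (s, 30, 39), (t, 9, 39), (u, 32, 39), (v, 38, 10), (z, 34, 10)}

{(a, 40, 39), (m, 32, 10), (n, 10, 39), (q, 8, 10), (s, 30, 39), (t, 9, 39), (u, 32, 39), (v, 38, 10), (z, 34, 10)}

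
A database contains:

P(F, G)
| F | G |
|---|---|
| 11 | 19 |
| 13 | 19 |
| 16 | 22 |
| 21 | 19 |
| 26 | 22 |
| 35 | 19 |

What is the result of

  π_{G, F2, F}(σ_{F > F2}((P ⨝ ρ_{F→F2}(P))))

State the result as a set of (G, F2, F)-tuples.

ρ[F→F2]: schema becomes (F2, G); tuples unchanged.
Joining P and ρ_{F→F2}(P) on G yields {(11, 19, 11), (11, 19, 13), (11, 19, 21), (11, 19, 35), (13, 19, 11), (13, 19, 13), (13, 19, 21), (13, 19, 35), (16, 22, 16), (16, 22, 26), (21, 19, 11), (21, 19, 13), (21, 19, 21), (21, 19, 35), (26, 22, 16), (26, 22, 26), (35, 19, 11), (35, 19, 13), (35, 19, 21), (35, 19, 35)}.
Apply σ_{F > F2}; surviving tuples: {(13, 19, 11), (21, 19, 11), (21, 19, 13), (26, 22, 16), (35, 19, 11), (35, 19, 13), (35, 19, 21)}
π[G, F2, F]: project onto (G, F2, F) → {(19, 11, 13), (19, 11, 21), (19, 11, 35), (19, 13, 21), (19, 13, 35), (19, 21, 35), (22, 16, 26)}

{(19, 11, 13), (19, 11, 21), (19, 11, 35), (19, 13, 21), (19, 13, 35), (19, 21, 35), (22, 16, 26)}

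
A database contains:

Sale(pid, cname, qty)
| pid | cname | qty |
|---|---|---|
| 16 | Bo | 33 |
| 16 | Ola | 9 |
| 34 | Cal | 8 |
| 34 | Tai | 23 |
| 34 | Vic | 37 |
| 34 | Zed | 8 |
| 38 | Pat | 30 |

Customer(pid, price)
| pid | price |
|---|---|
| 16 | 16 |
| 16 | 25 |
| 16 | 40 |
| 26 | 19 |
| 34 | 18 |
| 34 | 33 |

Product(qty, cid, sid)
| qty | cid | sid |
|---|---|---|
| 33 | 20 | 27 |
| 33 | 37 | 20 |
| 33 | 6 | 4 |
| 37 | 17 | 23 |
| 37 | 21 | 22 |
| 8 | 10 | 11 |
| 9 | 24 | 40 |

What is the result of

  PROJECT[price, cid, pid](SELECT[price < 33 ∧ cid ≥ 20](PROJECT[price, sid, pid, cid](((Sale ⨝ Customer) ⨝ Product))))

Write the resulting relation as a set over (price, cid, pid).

Sale ⋈ Customer (natural join on pid): {(16, Bo, 33, 16), (16, Bo, 33, 25), (16, Bo, 33, 40), (16, Ola, 9, 16), (16, Ola, 9, 25), (16, Ola, 9, 40), (34, Cal, 8, 18), (34, Cal, 8, 33), (34, Tai, 23, 18), (34, Tai, 23, 33), (34, Vic, 37, 18), (34, Vic, 37, 33), (34, Zed, 8, 18), (34, Zed, 8, 33)}
(Sale ⨝ Customer) ⋈ Product (natural join on qty): {(16, Bo, 33, 16, 20, 27), (16, Bo, 33, 16, 37, 20), (16, Bo, 33, 16, 6, 4), (16, Bo, 33, 25, 20, 27), (16, Bo, 33, 25, 37, 20), (16, Bo, 33, 25, 6, 4), (16, Bo, 33, 40, 20, 27), (16, Bo, 33, 40, 37, 20), (16, Bo, 33, 40, 6, 4), (16, Ola, 9, 16, 24, 40), (16, Ola, 9, 25, 24, 40), (16, Ola, 9, 40, 24, 40), (34, Cal, 8, 18, 10, 11), (34, Cal, 8, 33, 10, 11), (34, Vic, 37, 18, 17, 23), (34, Vic, 37, 18, 21, 22), (34, Vic, 37, 33, 17, 23), (34, Vic, 37, 33, 21, 22), (34, Zed, 8, 18, 10, 11), (34, Zed, 8, 33, 10, 11)}
π[price, sid, pid, cid]: project onto (price, sid, pid, cid) (2 duplicate(s) eliminated) → {(16, 20, 16, 37), (16, 27, 16, 20), (16, 4, 16, 6), (16, 40, 16, 24), (18, 11, 34, 10), (18, 22, 34, 21), (18, 23, 34, 17), (25, 20, 16, 37), (25, 27, 16, 20), (25, 4, 16, 6), (25, 40, 16, 24), (33, 11, 34, 10), (33, 22, 34, 21), (33, 23, 34, 17), (40, 20, 16, 37), (40, 27, 16, 20), (40, 4, 16, 6), (40, 40, 16, 24)}
σ[price < 33 ∧ cid ≥ 20]: keep tuples satisfying price < 33 ∧ cid ≥ 20 → {(16, 20, 16, 37), (16, 27, 16, 20), (16, 40, 16, 24), (18, 22, 34, 21), (25, 20, 16, 37), (25, 27, 16, 20), (25, 40, 16, 24)}
π[price, cid, pid]: project onto (price, cid, pid) → {(16, 20, 16), (16, 24, 16), (16, 37, 16), (18, 21, 34), (25, 20, 16), (25, 24, 16), (25, 37, 16)}

{(16, 20, 16), (16, 24, 16), (16, 37, 16), (18, 21, 34), (25, 20, 16), (25, 24, 16), (25, 37, 16)}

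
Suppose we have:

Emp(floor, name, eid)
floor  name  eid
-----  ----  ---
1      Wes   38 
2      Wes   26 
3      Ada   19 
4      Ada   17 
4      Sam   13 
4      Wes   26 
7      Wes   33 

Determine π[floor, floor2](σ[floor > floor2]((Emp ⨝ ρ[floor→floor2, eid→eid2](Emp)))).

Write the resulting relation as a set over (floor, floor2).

ρ[floor→floor2, eid→eid2]: schema becomes (floor2, name, eid2); tuples unchanged.
Joining Emp and ρ[floor→floor2, eid→eid2](Emp) on name yields {(1, Wes, 38, 1, 38), (1, Wes, 38, 2, 26), (1, Wes, 38, 4, 26), (1, Wes, 38, 7, 33), (2, Wes, 26, 1, 38), (2, Wes, 26, 2, 26), (2, Wes, 26, 4, 26), (2, Wes, 26, 7, 33), (3, Ada, 19, 3, 19), (3, Ada, 19, 4, 17), (4, Ada, 17, 3, 19), (4, Ada, 17, 4, 17), (4, Sam, 13, 4, 13), (4, Wes, 26, 1, 38), (4, Wes, 26, 2, 26), (4, Wes, 26, 4, 26), (4, Wes, 26, 7, 33), (7, Wes, 33, 1, 38), (7, Wes, 33, 2, 26), (7, Wes, 33, 4, 26), (7, Wes, 33, 7, 33)}.
σ[floor > floor2]: keep tuples satisfying floor > floor2 → {(2, Wes, 26, 1, 38), (4, Ada, 17, 3, 19), (4, Wes, 26, 1, 38), (4, Wes, 26, 2, 26), (7, Wes, 33, 1, 38), (7, Wes, 33, 2, 26), (7, Wes, 33, 4, 26)}
Keep only column(s) floor, floor2: {(2, 1), (4, 1), (4, 2), (4, 3), (7, 1), (7, 2), (7, 4)}

{(2, 1), (4, 1), (4, 2), (4, 3), (7, 1), (7, 2), (7, 4)}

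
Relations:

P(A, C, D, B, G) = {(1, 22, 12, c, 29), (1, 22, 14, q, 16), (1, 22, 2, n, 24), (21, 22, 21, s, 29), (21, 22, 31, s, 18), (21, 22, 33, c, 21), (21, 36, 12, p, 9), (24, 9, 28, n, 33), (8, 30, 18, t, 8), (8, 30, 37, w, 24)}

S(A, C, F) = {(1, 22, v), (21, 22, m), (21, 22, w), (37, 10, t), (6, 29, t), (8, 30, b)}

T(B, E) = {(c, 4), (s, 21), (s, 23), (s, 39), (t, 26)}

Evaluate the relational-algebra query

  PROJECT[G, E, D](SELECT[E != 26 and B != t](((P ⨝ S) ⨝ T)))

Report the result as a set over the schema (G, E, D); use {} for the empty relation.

{(18, 21, 31), (18, 23, 31), (18, 39, 31), (21, 4, 33), (29, 21, 21), (29, 23, 21), (29, 39, 21), (29, 4, 12)}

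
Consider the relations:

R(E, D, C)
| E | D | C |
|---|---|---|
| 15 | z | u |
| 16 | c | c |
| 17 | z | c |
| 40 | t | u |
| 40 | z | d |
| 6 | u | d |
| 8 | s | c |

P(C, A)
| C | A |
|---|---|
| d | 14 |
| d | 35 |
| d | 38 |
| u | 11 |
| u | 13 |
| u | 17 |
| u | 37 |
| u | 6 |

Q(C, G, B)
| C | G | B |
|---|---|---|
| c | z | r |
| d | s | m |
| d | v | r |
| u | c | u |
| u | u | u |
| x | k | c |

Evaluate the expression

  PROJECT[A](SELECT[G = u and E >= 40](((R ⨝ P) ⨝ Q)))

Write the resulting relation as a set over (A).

{11, 13, 17, 37, 6}

Natural join on C: {(15, z, u, 11), (15, z, u, 13), (15, z, u, 17), (15, z, u, 37), (15, z, u, 6), (40, t, u, 11), (40, t, u, 13), (40, t, u, 17), (40, t, u, 37), (40, t, u, 6), (40, z, d, 14), (40, z, d, 35), (40, z, d, 38), (6, u, d, 14), (6, u, d, 35), (6, u, d, 38)}
Natural join on C: {(15, z, u, 11, c, u), (15, z, u, 11, u, u), (15, z, u, 13, c, u), (15, z, u, 13, u, u), (15, z, u, 17, c, u), (15, z, u, 17, u, u), (15, z, u, 37, c, u), (15, z, u, 37, u, u), (15, z, u, 6, c, u), (15, z, u, 6, u, u), (40, t, u, 11, c, u), (40, t, u, 11, u, u), (40, t, u, 13, c, u), (40, t, u, 13, u, u), (40, t, u, 17, c, u), (40, t, u, 17, u, u), (40, t, u, 37, c, u), (40, t, u, 37, u, u), (40, t, u, 6, c, u), (40, t, u, 6, u, u), (40, z, d, 14, s, m), (40, z, d, 14, v, r), (40, z, d, 35, s, m), (40, z, d, 35, v, r), (40, z, d, 38, s, m), (40, z, d, 38, v, r), (6, u, d, 14, s, m), (6, u, d, 14, v, r), (6, u, d, 35, s, m), (6, u, d, 35, v, r), (6, u, d, 38, s, m), (6, u, d, 38, v, r)}
σ[G = u and E >= 40]: keep tuples satisfying G = u and E >= 40 → {(40, t, u, 11, u, u), (40, t, u, 13, u, u), (40, t, u, 17, u, u), (40, t, u, 37, u, u), (40, t, u, 6, u, u)}
Keep only column(s) A: {11, 13, 17, 37, 6}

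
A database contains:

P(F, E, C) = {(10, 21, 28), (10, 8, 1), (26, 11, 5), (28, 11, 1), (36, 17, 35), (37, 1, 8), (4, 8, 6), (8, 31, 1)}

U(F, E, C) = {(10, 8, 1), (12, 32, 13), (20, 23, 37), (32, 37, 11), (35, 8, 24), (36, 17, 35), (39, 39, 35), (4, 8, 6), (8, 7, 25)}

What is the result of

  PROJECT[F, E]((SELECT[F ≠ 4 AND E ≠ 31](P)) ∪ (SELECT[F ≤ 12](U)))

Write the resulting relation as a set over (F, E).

Apply σ_{F ≠ 4 AND E ≠ 31}; surviving tuples: {(10, 21, 28), (10, 8, 1), (26, 11, 5), (28, 11, 1), (36, 17, 35), (37, 1, 8)}
Apply σ_{F ≤ 12}; surviving tuples: {(10, 8, 1), (12, 32, 13), (4, 8, 6), (8, 7, 25)}
Union: {(10, 21, 28), (10, 8, 1), (26, 11, 5), (28, 11, 1), (36, 17, 35), (37, 1, 8)} with {(10, 8, 1), (12, 32, 13), (4, 8, 6), (8, 7, 25)} → {(10, 21, 28), (10, 8, 1), (12, 32, 13), (26, 11, 5), (28, 11, 1), (36, 17, 35), (37, 1, 8), (4, 8, 6), (8, 7, 25)}
Keep only column(s) F, E: {(10, 21), (10, 8), (12, 32), (26, 11), (28, 11), (36, 17), (37, 1), (4, 8), (8, 7)}

{(10, 21), (10, 8), (12, 32), (26, 11), (28, 11), (36, 17), (37, 1), (4, 8), (8, 7)}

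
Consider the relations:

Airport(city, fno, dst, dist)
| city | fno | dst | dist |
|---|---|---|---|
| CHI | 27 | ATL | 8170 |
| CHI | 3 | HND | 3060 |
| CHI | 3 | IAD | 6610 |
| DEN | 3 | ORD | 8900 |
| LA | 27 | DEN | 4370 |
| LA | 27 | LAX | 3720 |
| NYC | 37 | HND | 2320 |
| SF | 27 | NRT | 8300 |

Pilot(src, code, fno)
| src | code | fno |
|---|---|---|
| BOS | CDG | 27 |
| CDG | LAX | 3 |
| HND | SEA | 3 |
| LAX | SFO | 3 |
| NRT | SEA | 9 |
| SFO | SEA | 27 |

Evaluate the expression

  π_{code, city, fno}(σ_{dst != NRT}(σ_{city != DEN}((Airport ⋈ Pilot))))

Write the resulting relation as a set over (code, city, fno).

Joining Airport and Pilot on fno yields {(CHI, 27, ATL, 8170, BOS, CDG), (CHI, 27, ATL, 8170, SFO, SEA), (CHI, 3, HND, 3060, CDG, LAX), (CHI, 3, HND, 3060, HND, SEA), (CHI, 3, HND, 3060, LAX, SFO), (CHI, 3, IAD, 6610, CDG, LAX), (CHI, 3, IAD, 6610, HND, SEA), (CHI, 3, IAD, 6610, LAX, SFO), (DEN, 3, ORD, 8900, CDG, LAX), (DEN, 3, ORD, 8900, HND, SEA), (DEN, 3, ORD, 8900, LAX, SFO), (LA, 27, DEN, 4370, BOS, CDG), (LA, 27, DEN, 4370, SFO, SEA), (LA, 27, LAX, 3720, BOS, CDG), (LA, 27, LAX, 3720, SFO, SEA), (SF, 27, NRT, 8300, BOS, CDG), (SF, 27, NRT, 8300, SFO, SEA)}.
σ[city != DEN]: keep tuples satisfying city != DEN → {(CHI, 27, ATL, 8170, BOS, CDG), (CHI, 27, ATL, 8170, SFO, SEA), (CHI, 3, HND, 3060, CDG, LAX), (CHI, 3, HND, 3060, HND, SEA), (CHI, 3, HND, 3060, LAX, SFO), (CHI, 3, IAD, 6610, CDG, LAX), (CHI, 3, IAD, 6610, HND, SEA), (CHI, 3, IAD, 6610, LAX, SFO), (LA, 27, DEN, 4370, BOS, CDG), (LA, 27, DEN, 4370, SFO, SEA), (LA, 27, LAX, 3720, BOS, CDG), (LA, 27, LAX, 3720, SFO, SEA), (SF, 27, NRT, 8300, BOS, CDG), (SF, 27, NRT, 8300, SFO, SEA)}
σ[dst != NRT]: keep tuples satisfying dst != NRT → {(CHI, 27, ATL, 8170, BOS, CDG), (CHI, 27, ATL, 8170, SFO, SEA), (CHI, 3, HND, 3060, CDG, LAX), (CHI, 3, HND, 3060, HND, SEA), (CHI, 3, HND, 3060, LAX, SFO), (CHI, 3, IAD, 6610, CDG, LAX), (CHI, 3, IAD, 6610, HND, SEA), (CHI, 3, IAD, 6610, LAX, SFO), (LA, 27, DEN, 4370, BOS, CDG), (LA, 27, DEN, 4370, SFO, SEA), (LA, 27, LAX, 3720, BOS, CDG), (LA, 27, LAX, 3720, SFO, SEA)}
π_{code, city, fno} gives {(CDG, CHI, 27), (CDG, LA, 27), (LAX, CHI, 3), (SEA, CHI, 27), (SEA, CHI, 3), (SEA, LA, 27), (SFO, CHI, 3)} (5 duplicate(s) eliminated).

{(CDG, CHI, 27), (CDG, LA, 27), (LAX, CHI, 3), (SEA, CHI, 27), (SEA, CHI, 3), (SEA, LA, 27), (SFO, CHI, 3)}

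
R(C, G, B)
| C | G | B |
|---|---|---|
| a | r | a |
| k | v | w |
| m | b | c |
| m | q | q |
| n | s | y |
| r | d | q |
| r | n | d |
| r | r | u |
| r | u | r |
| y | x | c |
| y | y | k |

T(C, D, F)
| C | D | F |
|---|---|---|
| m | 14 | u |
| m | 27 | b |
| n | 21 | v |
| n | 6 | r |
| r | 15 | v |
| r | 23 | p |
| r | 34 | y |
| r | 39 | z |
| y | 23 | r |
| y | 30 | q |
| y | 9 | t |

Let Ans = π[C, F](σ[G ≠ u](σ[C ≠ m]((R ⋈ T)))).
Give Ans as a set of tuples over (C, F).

Natural join on C: {(m, b, c, 14, u), (m, b, c, 27, b), (m, q, q, 14, u), (m, q, q, 27, b), (n, s, y, 21, v), (n, s, y, 6, r), (r, d, q, 15, v), (r, d, q, 23, p), (r, d, q, 34, y), (r, d, q, 39, z), (r, n, d, 15, v), (r, n, d, 23, p), (r, n, d, 34, y), (r, n, d, 39, z), (r, r, u, 15, v), (r, r, u, 23, p), (r, r, u, 34, y), (r, r, u, 39, z), (r, u, r, 15, v), (r, u, r, 23, p), (r, u, r, 34, y), (r, u, r, 39, z), (y, x, c, 23, r), (y, x, c, 30, q), (y, x, c, 9, t), (y, y, k, 23, r), (y, y, k, 30, q), (y, y, k, 9, t)}
Apply σ_{C ≠ m}; surviving tuples: {(n, s, y, 21, v), (n, s, y, 6, r), (r, d, q, 15, v), (r, d, q, 23, p), (r, d, q, 34, y), (r, d, q, 39, z), (r, n, d, 15, v), (r, n, d, 23, p), (r, n, d, 34, y), (r, n, d, 39, z), (r, r, u, 15, v), (r, r, u, 23, p), (r, r, u, 34, y), (r, r, u, 39, z), (r, u, r, 15, v), (r, u, r, 23, p), (r, u, r, 34, y), (r, u, r, 39, z), (y, x, c, 23, r), (y, x, c, 30, q), (y, x, c, 9, t), (y, y, k, 23, r), (y, y, k, 30, q), (y, y, k, 9, t)}
Apply σ_{G ≠ u}; surviving tuples: {(n, s, y, 21, v), (n, s, y, 6, r), (r, d, q, 15, v), (r, d, q, 23, p), (r, d, q, 34, y), (r, d, q, 39, z), (r, n, d, 15, v), (r, n, d, 23, p), (r, n, d, 34, y), (r, n, d, 39, z), (r, r, u, 15, v), (r, r, u, 23, p), (r, r, u, 34, y), (r, r, u, 39, z), (y, x, c, 23, r), (y, x, c, 30, q), (y, x, c, 9, t), (y, y, k, 23, r), (y, y, k, 30, q), (y, y, k, 9, t)}
π_{C, F} gives {(n, r), (n, v), (r, p), (r, v), (r, y), (r, z), (y, q), (y, r), (y, t)} (11 duplicate(s) eliminated).

{(n, r), (n, v), (r, p), (r, v), (r, y), (r, z), (y, q), (y, r), (y, t)}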